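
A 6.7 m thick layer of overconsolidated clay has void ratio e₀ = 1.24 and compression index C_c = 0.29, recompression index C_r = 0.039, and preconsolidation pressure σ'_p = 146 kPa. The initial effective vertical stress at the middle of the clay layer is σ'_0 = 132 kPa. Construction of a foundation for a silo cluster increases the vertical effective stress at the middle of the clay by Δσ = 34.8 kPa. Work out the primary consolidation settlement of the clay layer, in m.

S_c ≈ 0.0553 m

Final effective stress: σ'_f = 132 + 34.8 = 166.8 kPa.
σ'_f = 166.8 > σ'_p = 146 kPa, so the stress path crosses the preconsolidation pressure — recompression up to σ'_p, then virgin compression beyond:
S_c = H/(1+e₀)·[C_r·log₁₀(σ'_p/σ'_0) + C_c·log₁₀(σ'_f/σ'_p)]
    = 6.7/2.24 × [0.039×log₁₀(146/132) + 0.29×log₁₀(166.8/146)]
    = 2.9911 × [0.0017074 + 0.016775] = 0.05528 m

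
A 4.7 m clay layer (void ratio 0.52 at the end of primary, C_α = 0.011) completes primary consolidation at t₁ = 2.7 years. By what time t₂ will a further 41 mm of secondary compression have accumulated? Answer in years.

S_s = C_α·H/(1+e_p)·log₁₀(t₂/t₁) ⇒ log₁₀(t₂/t₁) = S_s·(1+e_p)/(C_α·H).
log₁₀(t₂/t₁) = 0.041 × (1+0.52) / (0.011×4.7) = 1.205
t₂ = t₁ × 10^1.205 = 2.7 × 16.05 = 43.33 years

t₂ ≈ 43.3 years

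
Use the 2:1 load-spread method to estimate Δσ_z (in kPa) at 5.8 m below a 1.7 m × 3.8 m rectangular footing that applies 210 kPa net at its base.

By the 2:1 method the load spreads at 1 horizontal : 2 vertical, so at depth z the loaded area has grown by z in each plan dimension:
Δσ = qBL/((B+z)(L+z)) = 210×1.7×3.8/((1.7+5.8)(3.8+5.8)) = 18.842 kPa

Δσ_z ≈ 18.8 kPa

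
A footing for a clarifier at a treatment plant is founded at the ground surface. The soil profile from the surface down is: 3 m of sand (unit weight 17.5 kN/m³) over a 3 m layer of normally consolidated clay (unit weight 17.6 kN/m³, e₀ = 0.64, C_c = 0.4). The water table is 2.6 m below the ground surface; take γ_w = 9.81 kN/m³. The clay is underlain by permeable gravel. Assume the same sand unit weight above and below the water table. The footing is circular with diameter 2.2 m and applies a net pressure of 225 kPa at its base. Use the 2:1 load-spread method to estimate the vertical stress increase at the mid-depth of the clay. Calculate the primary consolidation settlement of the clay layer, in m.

Mid-depth of clay below the ground surface: z = 3 + 3/2 = 4.5 m.
Total vertical stress at mid-clay: σ_v = 17.5×3 + 17.6×1.5 = 78.9 kPa.
Pore pressure: u = 9.81×(4.5 − 2.6) = 18.639 kPa.
Initial effective stress: σ'_0 = σ_v − u = 78.9 − 18.639 = 60.261 kPa.
Stress increase at mid-clay by the 2:1 spreading method:
Δσ ≈ qD²/(D+z)² = 225×2.2²/(2.2+4.5)² = 24.259 kPa
Final effective stress: σ'_f = σ'_0 + Δσ = 60.261 + 24.259 = 84.52 kPa.
Normally consolidated clay, so the full stress increment lies on the virgin compression line:
S_c = C_c·H/(1+e₀)·log₁₀(σ'_f/σ'_0) = 0.4×3/(1+0.64)×log₁₀(84.52/60.261)
    = 0.73171 × 0.14692 = 0.1075 m

S_c ≈ 0.108 m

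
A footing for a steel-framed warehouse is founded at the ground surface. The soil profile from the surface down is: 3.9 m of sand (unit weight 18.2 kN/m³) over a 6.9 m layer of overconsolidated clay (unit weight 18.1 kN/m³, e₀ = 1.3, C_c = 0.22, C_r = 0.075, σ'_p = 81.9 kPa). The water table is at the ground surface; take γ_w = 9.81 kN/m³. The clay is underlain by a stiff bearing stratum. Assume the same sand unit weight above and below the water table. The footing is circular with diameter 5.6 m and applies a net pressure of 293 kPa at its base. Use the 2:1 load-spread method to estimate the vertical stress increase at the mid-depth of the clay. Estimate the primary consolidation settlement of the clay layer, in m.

S_c ≈ 0.128 m

Mid-depth of clay below the ground surface: z = 3.9 + 6.9/2 = 7.35 m.
Total vertical stress at mid-clay: σ_v = 18.2×3.9 + 18.1×3.45 = 133.43 kPa.
Pore pressure: u = 9.81×(7.35 − 0) = 72.103 kPa.
Initial effective stress: σ'_0 = σ_v − u = 133.43 − 72.103 = 61.327 kPa.
Stress increase at mid-clay by the 2:1 spreading method:
Δσ ≈ qD²/(D+z)² = 293×5.6²/(5.6+7.35)² = 54.79 kPa
Final effective stress: σ'_f = 61.327 + 54.79 = 116.12 kPa.
σ'_f = 116.12 > σ'_p = 81.9 kPa, so the stress path crosses the preconsolidation pressure — recompression up to σ'_p, then virgin compression beyond:
S_c = H/(1+e₀)·[C_r·log₁₀(σ'_p/σ'_0) + C_c·log₁₀(σ'_f/σ'_p)]
    = 6.9/2.3 × [0.075×log₁₀(81.9/61.327) + 0.22×log₁₀(116.12/81.9)]
    = 3 × [0.0094224 + 0.033357] = 0.1283 m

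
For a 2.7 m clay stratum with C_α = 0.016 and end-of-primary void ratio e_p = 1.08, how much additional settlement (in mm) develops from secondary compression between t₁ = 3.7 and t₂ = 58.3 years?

Secondary compression: S_s = C_α·H/(1+e_p)·log₁₀(t₂/t₁)
S_s = 0.016×2.7/(1+1.08)×log₁₀(58.3/3.7)
    = 0.02077 × 1.197 = 0.02487 m

S_s ≈ 24.9 mm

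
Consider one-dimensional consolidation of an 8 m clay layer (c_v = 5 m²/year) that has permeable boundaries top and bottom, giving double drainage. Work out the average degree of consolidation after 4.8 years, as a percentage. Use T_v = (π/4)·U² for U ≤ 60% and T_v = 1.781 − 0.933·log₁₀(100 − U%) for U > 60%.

Drainage path length: H_d = H/2 = 4 m (double drainage).
T_v = c_v·t/H_d² = 5×4.8/4² = 1.5.
T_v = 1.5 corresponds to the U > 60% branch:
U = 1 − 10^((1.781 − T_v)/0.933)/100 = 0.98

U ≈ 98 %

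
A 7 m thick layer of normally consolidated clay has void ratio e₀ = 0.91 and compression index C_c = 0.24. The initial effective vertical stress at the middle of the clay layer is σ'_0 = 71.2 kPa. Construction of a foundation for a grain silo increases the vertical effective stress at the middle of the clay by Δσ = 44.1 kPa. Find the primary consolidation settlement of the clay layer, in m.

S_c ≈ 0.184 m

Final effective stress: σ'_f = σ'_0 + Δσ = 71.2 + 44.1 = 115.3 kPa.
Normally consolidated clay, so the full stress increment lies on the virgin compression line:
S_c = C_c·H/(1+e₀)·log₁₀(σ'_f/σ'_0) = 0.24×7/(1+0.91)×log₁₀(115.3/71.2)
    = 0.87958 × 0.20935 = 0.1841 m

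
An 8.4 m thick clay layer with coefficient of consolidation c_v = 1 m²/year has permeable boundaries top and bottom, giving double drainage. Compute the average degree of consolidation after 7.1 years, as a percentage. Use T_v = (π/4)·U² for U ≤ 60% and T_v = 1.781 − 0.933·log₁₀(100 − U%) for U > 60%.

Drainage path length: H_d = H/2 = 4.2 m (double drainage).
T_v = c_v·t/H_d² = 1×7.1/4.2² = 0.40249.
T_v = 0.40249 corresponds to the U > 60% branch:
U = 1 − 10^((1.781 − T_v)/0.933)/100 = 0.6997

U ≈ 70 %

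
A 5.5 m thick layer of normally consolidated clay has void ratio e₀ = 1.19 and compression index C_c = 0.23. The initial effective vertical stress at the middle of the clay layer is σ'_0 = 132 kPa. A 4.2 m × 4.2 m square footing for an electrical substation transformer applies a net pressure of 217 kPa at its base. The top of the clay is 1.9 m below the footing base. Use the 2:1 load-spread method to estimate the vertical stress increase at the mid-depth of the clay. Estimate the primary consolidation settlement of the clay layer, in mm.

Mid-depth of clay below the footing base: z = 1.9 + 5.5/2 = 4.65 m.
Stress increase at mid-clay by the 2:1 spreading method:
Δσ = qBL/((B+z)(L+z)) = 217×4.2×4.2/((4.2+4.65)(4.2+4.65)) = 48.873 kPa
Final effective stress: σ'_f = σ'_0 + Δσ = 132 + 48.873 = 180.87 kPa.
Normally consolidated clay, so the full stress increment lies on the virgin compression line:
S_c = C_c·H/(1+e₀)·log₁₀(σ'_f/σ'_0) = 0.23×5.5/(1+1.19)×log₁₀(180.87/132)
    = 0.57763 × 0.13679 = 0.07901 m

S_c ≈ 79 mm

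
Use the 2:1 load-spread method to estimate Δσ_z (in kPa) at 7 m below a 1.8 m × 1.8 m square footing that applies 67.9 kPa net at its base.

Δσ_z ≈ 2.84 kPa

By the 2:1 method the load spreads at 1 horizontal : 2 vertical, so at depth z the loaded area has grown by z in each plan dimension:
Δσ = qBL/((B+z)(L+z)) = 67.9×1.8×1.8/((1.8+7)(1.8+7)) = 2.8409 kPa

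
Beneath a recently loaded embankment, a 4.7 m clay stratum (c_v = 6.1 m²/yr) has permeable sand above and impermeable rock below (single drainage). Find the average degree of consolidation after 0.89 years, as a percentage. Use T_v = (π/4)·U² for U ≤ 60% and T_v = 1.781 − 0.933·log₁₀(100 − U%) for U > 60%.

U ≈ 55.9 %

Drainage path length: H_d = H = 4.7 m (single drainage).
T_v = c_v·t/H_d² = 6.1×0.89/4.7² = 0.24577.
T_v = 0.24577 corresponds to the U ≤ 60% branch:
U = √(4T_v/π) = 0.5594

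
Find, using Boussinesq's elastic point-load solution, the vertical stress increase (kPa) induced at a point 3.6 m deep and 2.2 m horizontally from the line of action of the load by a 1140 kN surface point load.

Δσ_z ≈ 19 kPa

Boussinesq vertical stress below a point load on an elastic half-space:
Δσ_z = 3P/(2πz²) · [1 + (r/z)²]^(−5/2)
r/z = 2.2/3.6 = 0.61111; [1+(r/z)²]^(−5/2) = 0.45234.
Δσ_z = 3×1140/(2π×3.6²) × 0.45234 = 41.999 × 0.45234 = 19 kPa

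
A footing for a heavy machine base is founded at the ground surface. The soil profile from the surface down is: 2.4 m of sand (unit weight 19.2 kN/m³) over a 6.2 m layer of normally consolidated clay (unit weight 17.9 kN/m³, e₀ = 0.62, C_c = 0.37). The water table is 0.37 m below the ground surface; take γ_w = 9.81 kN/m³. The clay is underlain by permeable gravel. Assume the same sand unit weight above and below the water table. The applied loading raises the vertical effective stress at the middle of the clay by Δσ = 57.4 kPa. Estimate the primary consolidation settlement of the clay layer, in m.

S_c ≈ 0.462 m

Mid-depth of clay below the ground surface: z = 2.4 + 6.2/2 = 5.5 m.
Total vertical stress at mid-clay: σ_v = 19.2×2.4 + 17.9×3.1 = 101.57 kPa.
Pore pressure: u = 9.81×(5.5 − 0.37) = 50.325 kPa.
Initial effective stress: σ'_0 = σ_v − u = 101.57 − 50.325 = 51.245 kPa.
Final effective stress: σ'_f = σ'_0 + Δσ = 51.245 + 57.4 = 108.64 kPa.
Normally consolidated clay, so the full stress increment lies on the virgin compression line:
S_c = C_c·H/(1+e₀)·log₁₀(σ'_f/σ'_0) = 0.37×6.2/(1+0.62)×log₁₀(108.64/51.245)
    = 1.416 × 0.32634 = 0.4621 m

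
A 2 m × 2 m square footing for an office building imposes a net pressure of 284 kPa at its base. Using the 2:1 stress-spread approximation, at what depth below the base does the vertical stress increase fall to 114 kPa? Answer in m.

z ≈ 1.16 m

2:1 spreading — at depth z the loaded area has grown by z in each plan dimension:
qB²/(B+z)² = Δσ_z ⇒ z = B(√(q/Δσ_z) − 1) = 2×(√(284/114) − 1) = 1.157 m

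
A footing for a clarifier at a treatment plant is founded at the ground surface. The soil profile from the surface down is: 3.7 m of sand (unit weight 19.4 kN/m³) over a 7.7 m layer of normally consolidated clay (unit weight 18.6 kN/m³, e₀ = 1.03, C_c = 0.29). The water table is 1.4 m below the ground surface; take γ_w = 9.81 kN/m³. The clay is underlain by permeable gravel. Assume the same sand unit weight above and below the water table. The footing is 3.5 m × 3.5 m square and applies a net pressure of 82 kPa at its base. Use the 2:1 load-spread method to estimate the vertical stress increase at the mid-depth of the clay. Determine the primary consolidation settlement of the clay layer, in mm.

Mid-depth of clay below the ground surface: z = 3.7 + 7.7/2 = 7.55 m.
Total vertical stress at mid-clay: σ_v = 19.4×3.7 + 18.6×3.85 = 143.39 kPa.
Pore pressure: u = 9.81×(7.55 − 1.4) = 60.332 kPa.
Initial effective stress: σ'_0 = σ_v − u = 143.39 − 60.332 = 83.058 kPa.
Stress increase at mid-clay by the 2:1 spreading method:
Δσ = qBL/((B+z)(L+z)) = 82×3.5×3.5/((3.5+7.55)(3.5+7.55)) = 8.2267 kPa
Final effective stress: σ'_f = σ'_0 + Δσ = 83.058 + 8.2267 = 91.285 kPa.
Normally consolidated clay, so the full stress increment lies on the virgin compression line:
S_c = C_c·H/(1+e₀)·log₁₀(σ'_f/σ'_0) = 0.29×7.7/(1+1.03)×log₁₀(91.285/83.058)
    = 1.1 × 0.041018 = 0.04512 m

S_c ≈ 45.1 mm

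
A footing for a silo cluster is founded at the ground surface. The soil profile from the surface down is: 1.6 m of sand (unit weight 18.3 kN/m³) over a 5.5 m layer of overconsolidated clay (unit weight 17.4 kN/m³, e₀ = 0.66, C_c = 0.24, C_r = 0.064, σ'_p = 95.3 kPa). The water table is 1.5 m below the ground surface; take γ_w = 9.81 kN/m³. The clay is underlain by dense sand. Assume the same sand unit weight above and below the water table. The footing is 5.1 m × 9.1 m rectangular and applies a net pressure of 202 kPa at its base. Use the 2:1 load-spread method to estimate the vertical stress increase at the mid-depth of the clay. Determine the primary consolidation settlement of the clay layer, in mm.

Mid-depth of clay below the ground surface: z = 1.6 + 5.5/2 = 4.35 m.
Total vertical stress at mid-clay: σ_v = 18.3×1.6 + 17.4×2.75 = 77.13 kPa.
Pore pressure: u = 9.81×(4.35 − 1.5) = 27.959 kPa.
Initial effective stress: σ'_0 = σ_v − u = 77.13 − 27.959 = 49.171 kPa.
Stress increase at mid-clay by the 2:1 spreading method:
Δσ = qBL/((B+z)(L+z)) = 202×5.1×9.1/((5.1+4.35)(9.1+4.35)) = 73.758 kPa
Final effective stress: σ'_f = 49.171 + 73.758 = 122.93 kPa.
σ'_f = 122.93 > σ'_p = 95.3 kPa, so the stress path crosses the preconsolidation pressure — recompression up to σ'_p, then virgin compression beyond:
S_c = H/(1+e₀)·[C_r·log₁₀(σ'_p/σ'_0) + C_c·log₁₀(σ'_f/σ'_p)]
    = 5.5/1.66 × [0.064×log₁₀(95.3/49.171) + 0.24×log₁₀(122.93/95.3)]
    = 3.3133 × [0.018393 + 0.026536] = 0.1489 m

S_c ≈ 149 mm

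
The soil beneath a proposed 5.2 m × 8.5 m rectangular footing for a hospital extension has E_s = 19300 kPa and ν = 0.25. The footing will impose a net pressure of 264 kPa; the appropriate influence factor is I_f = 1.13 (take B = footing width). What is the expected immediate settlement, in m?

S_e ≈ 0.0754 m

Immediate (elastic) settlement: S_e = q·B·(1−ν²)/E_s · I_f.
S_e = 264 × 5.2 × (1 − 0.25²) / 19300 × 1.13
    = 264 × 5.2 × 0.9375 / 19300 × 1.13
    = 0.07535 m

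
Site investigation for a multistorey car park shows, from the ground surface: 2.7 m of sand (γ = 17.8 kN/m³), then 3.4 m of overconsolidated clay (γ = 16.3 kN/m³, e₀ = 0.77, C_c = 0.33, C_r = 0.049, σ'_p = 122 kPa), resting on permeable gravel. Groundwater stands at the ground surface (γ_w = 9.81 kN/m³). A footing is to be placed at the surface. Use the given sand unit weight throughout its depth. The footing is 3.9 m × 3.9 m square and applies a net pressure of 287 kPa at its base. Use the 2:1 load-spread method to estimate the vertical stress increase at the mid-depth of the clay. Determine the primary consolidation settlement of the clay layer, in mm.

S_c ≈ 44.1 mm

Mid-depth of clay below the ground surface: z = 2.7 + 3.4/2 = 4.4 m.
Total vertical stress at mid-clay: σ_v = 17.8×2.7 + 16.3×1.7 = 75.77 kPa.
Pore pressure: u = 9.81×(4.4 − 0) = 43.164 kPa.
Initial effective stress: σ'_0 = σ_v − u = 75.77 − 43.164 = 32.606 kPa.
Stress increase at mid-clay by the 2:1 spreading method:
Δσ = qBL/((B+z)(L+z)) = 287×3.9×3.9/((3.9+4.4)(3.9+4.4)) = 63.366 kPa
Final effective stress: σ'_f = 32.606 + 63.366 = 95.972 kPa.
σ'_f = 95.972 ≤ σ'_p = 122 kPa, so the clay remains overconsolidated and only the recompression index applies:
S_c = C_r·H/(1+e₀)·log₁₀(σ'_f/σ'_0) = 0.049×3.4/1.77×log₁₀(95.972/32.606)
    = 0.094124 × 0.46885 = 0.04413 m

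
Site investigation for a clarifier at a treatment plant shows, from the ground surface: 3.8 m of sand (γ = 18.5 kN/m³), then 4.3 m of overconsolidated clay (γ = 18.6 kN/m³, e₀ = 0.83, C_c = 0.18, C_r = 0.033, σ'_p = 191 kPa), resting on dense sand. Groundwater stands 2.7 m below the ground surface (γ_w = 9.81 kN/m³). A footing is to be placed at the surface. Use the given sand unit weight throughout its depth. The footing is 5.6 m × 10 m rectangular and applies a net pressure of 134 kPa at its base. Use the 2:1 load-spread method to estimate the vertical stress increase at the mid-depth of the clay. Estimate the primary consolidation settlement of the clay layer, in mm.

Mid-depth of clay below the ground surface: z = 3.8 + 4.3/2 = 5.95 m.
Total vertical stress at mid-clay: σ_v = 18.5×3.8 + 18.6×2.15 = 110.29 kPa.
Pore pressure: u = 9.81×(5.95 − 2.7) = 31.883 kPa.
Initial effective stress: σ'_0 = σ_v − u = 110.29 − 31.883 = 78.407 kPa.
Stress increase at mid-clay by the 2:1 spreading method:
Δσ = qBL/((B+z)(L+z)) = 134×5.6×10/((5.6+5.95)(10+5.95)) = 40.733 kPa
Final effective stress: σ'_f = 78.407 + 40.733 = 119.14 kPa.
σ'_f = 119.14 ≤ σ'_p = 191 kPa, so the clay remains overconsolidated and only the recompression index applies:
S_c = C_r·H/(1+e₀)·log₁₀(σ'_f/σ'_0) = 0.033×4.3/1.83×log₁₀(119.14/78.407)
    = 0.07754 × 0.1817 = 0.01409 m

S_c ≈ 14.1 mm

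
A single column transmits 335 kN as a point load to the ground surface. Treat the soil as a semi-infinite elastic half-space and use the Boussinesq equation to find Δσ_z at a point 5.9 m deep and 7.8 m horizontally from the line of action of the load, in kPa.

Δσ_z ≈ 0.367 kPa

Boussinesq vertical stress below a point load on an elastic half-space:
Δσ_z = 3P/(2πz²) · [1 + (r/z)²]^(−5/2)
r/z = 7.8/5.9 = 1.322; [1+(r/z)²]^(−5/2) = 0.0799.
Δσ_z = 3×335/(2π×5.9²) × 0.0799 = 4.595 × 0.0799 = 0.3671 kPa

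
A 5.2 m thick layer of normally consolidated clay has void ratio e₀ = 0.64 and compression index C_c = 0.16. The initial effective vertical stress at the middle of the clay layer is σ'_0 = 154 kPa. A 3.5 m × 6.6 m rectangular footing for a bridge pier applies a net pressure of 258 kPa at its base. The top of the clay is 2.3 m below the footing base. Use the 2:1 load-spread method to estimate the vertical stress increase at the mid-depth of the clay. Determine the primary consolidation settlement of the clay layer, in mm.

Mid-depth of clay below the footing base: z = 2.3 + 5.2/2 = 4.9 m.
Stress increase at mid-clay by the 2:1 spreading method:
Δσ = qBL/((B+z)(L+z)) = 258×3.5×6.6/((3.5+4.9)(6.6+4.9)) = 61.696 kPa
Final effective stress: σ'_f = σ'_0 + Δσ = 154 + 61.696 = 215.7 kPa.
Normally consolidated clay, so the full stress increment lies on the virgin compression line:
S_c = C_c·H/(1+e₀)·log₁₀(σ'_f/σ'_0) = 0.16×5.2/(1+0.64)×log₁₀(215.7/154)
    = 0.50732 × 0.14633 = 0.07424 m

S_c ≈ 74.2 mm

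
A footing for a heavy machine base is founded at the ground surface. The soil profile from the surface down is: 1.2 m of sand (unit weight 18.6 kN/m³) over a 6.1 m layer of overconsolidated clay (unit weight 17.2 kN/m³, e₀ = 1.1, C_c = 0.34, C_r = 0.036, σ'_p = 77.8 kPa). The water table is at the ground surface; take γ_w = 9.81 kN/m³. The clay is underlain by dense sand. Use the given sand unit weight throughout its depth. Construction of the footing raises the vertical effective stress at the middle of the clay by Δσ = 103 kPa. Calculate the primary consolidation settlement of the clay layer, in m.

Mid-depth of clay below the ground surface: z = 1.2 + 6.1/2 = 4.25 m.
Total vertical stress at mid-clay: σ_v = 18.6×1.2 + 17.2×3.05 = 74.78 kPa.
Pore pressure: u = 9.81×(4.25 − 0) = 41.693 kPa.
Initial effective stress: σ'_0 = σ_v − u = 74.78 − 41.693 = 33.087 kPa.
Final effective stress: σ'_f = 33.087 + 103 = 136.09 kPa.
σ'_f = 136.09 > σ'_p = 77.8 kPa, so the stress path crosses the preconsolidation pressure — recompression up to σ'_p, then virgin compression beyond:
S_c = H/(1+e₀)·[C_r·log₁₀(σ'_p/σ'_0) + C_c·log₁₀(σ'_f/σ'_p)]
    = 6.1/2.1 × [0.036×log₁₀(77.8/33.087) + 0.34×log₁₀(136.09/77.8)]
    = 2.9048 × [0.013368 + 0.082568] = 0.2787 m

S_c ≈ 0.279 m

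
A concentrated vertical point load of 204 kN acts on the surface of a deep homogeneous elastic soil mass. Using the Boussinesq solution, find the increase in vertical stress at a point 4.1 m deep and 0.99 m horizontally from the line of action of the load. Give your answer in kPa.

Δσ_z ≈ 5.03 kPa

Boussinesq vertical stress below a point load on an elastic half-space:
Δσ_z = 3P/(2πz²) · [1 + (r/z)²]^(−5/2)
r/z = 0.99/4.1 = 0.24146; [1+(r/z)²]^(−5/2) = 0.86791.
Δσ_z = 3×204/(2π×4.1²) × 0.86791 = 5.7943 × 0.86791 = 5.029 kPa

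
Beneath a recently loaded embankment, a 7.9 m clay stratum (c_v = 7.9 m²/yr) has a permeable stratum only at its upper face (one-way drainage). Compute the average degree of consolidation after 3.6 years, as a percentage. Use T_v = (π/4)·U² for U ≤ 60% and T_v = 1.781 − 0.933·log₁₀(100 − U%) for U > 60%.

U ≈ 73.7 %

Drainage path length: H_d = H = 7.9 m (single drainage).
T_v = c_v·t/H_d² = 7.9×3.6/7.9² = 0.4557.
T_v = 0.4557 corresponds to the U > 60% branch:
U = 1 − 10^((1.781 − T_v)/0.933)/100 = 0.7367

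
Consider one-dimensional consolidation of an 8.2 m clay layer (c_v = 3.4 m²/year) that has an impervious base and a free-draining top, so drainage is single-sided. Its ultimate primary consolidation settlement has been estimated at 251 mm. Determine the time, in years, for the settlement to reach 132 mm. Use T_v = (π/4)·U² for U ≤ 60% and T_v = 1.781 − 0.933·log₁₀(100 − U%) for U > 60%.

t ≈ 4.3 years

Drainage path length: H_d = H = 8.2 m (single drainage).
U = S(t)/S_ult = 132/251 = 0.5259.
U ≤ 60%: T_v = (π/4)·U² = (π/4)×0.5259² = 0.21722.
t = T_v·H_d²/c_v = 0.21722×8.2²/3.4 = 4.296 years.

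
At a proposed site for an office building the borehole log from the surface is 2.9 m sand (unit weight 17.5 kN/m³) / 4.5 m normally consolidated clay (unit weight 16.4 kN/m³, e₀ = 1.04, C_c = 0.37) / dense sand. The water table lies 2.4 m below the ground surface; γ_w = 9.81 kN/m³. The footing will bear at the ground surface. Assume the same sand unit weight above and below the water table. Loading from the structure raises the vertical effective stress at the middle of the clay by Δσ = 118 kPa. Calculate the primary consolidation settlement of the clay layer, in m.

Mid-depth of clay below the ground surface: z = 2.9 + 4.5/2 = 5.15 m.
Total vertical stress at mid-clay: σ_v = 17.5×2.9 + 16.4×2.25 = 87.65 kPa.
Pore pressure: u = 9.81×(5.15 − 2.4) = 26.978 kPa.
Initial effective stress: σ'_0 = σ_v − u = 87.65 − 26.978 = 60.672 kPa.
Final effective stress: σ'_f = σ'_0 + Δσ = 60.672 + 118 = 178.67 kPa.
Normally consolidated clay, so the full stress increment lies on the virgin compression line:
S_c = C_c·H/(1+e₀)·log₁₀(σ'_f/σ'_0) = 0.37×4.5/(1+1.04)×log₁₀(178.67/60.672)
    = 0.81618 × 0.46906 = 0.3828 m

S_c ≈ 0.383 m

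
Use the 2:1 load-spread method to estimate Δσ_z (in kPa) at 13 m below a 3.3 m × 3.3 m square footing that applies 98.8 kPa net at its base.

Δσ_z ≈ 4.05 kPa

By the 2:1 method the load spreads at 1 horizontal : 2 vertical, so at depth z the loaded area has grown by z in each plan dimension:
Δσ = qBL/((B+z)(L+z)) = 98.8×3.3×3.3/((3.3+13)(3.3+13)) = 4.0496 kPa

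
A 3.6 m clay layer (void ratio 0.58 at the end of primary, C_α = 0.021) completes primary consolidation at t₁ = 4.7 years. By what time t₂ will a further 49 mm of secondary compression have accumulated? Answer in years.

S_s = C_α·H/(1+e_p)·log₁₀(t₂/t₁) ⇒ log₁₀(t₂/t₁) = S_s·(1+e_p)/(C_α·H).
log₁₀(t₂/t₁) = 0.049 × (1+0.58) / (0.021×3.6) = 1.024
t₂ = t₁ × 10^1.024 = 4.7 × 10.57 = 49.68 years

t₂ ≈ 49.7 years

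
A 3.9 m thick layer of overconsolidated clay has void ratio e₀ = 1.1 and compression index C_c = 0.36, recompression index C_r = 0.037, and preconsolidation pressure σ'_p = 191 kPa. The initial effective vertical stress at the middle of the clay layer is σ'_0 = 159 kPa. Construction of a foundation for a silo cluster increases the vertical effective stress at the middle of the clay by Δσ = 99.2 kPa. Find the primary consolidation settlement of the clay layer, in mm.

Final effective stress: σ'_f = 159 + 99.2 = 258.2 kPa.
σ'_f = 258.2 > σ'_p = 191 kPa, so the stress path crosses the preconsolidation pressure — recompression up to σ'_p, then virgin compression beyond:
S_c = H/(1+e₀)·[C_r·log₁₀(σ'_p/σ'_0) + C_c·log₁₀(σ'_f/σ'_p)]
    = 3.9/2.1 × [0.037×log₁₀(191/159) + 0.36×log₁₀(258.2/191)]
    = 1.8571 × [0.0029465 + 0.047132] = 0.093 m

S_c ≈ 93 mm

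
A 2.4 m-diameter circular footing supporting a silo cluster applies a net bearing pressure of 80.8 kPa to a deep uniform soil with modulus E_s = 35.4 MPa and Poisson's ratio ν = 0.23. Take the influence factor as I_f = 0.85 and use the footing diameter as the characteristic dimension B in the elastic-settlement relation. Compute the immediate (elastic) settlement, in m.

S_e ≈ 0.00441 m

Immediate (elastic) settlement: S_e = q·B·(1−ν²)/E_s · I_f.
E_s = 35.4 MPa = 35400 kPa.
S_e = 80.8 × 2.4 × (1 − 0.23²) / 35400 × 0.85
    = 80.8 × 2.4 × 0.9471 / 35400 × 0.85
    = 0.00441 m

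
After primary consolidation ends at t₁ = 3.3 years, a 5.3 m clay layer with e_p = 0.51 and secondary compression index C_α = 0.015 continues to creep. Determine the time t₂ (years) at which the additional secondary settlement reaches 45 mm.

S_s = C_α·H/(1+e_p)·log₁₀(t₂/t₁) ⇒ log₁₀(t₂/t₁) = S_s·(1+e_p)/(C_α·H).
log₁₀(t₂/t₁) = 0.045 × (1+0.51) / (0.015×5.3) = 0.8547
t₂ = t₁ × 10^0.8547 = 3.3 × 7.157 = 23.62 years

t₂ ≈ 23.6 years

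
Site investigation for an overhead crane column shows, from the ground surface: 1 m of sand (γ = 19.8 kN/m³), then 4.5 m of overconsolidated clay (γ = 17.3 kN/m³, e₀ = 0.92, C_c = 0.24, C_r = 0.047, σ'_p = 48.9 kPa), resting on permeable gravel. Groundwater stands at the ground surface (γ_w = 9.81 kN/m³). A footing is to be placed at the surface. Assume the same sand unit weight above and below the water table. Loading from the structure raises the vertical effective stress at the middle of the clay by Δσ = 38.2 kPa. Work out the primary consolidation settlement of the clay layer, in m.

Mid-depth of clay below the ground surface: z = 1 + 4.5/2 = 3.25 m.
Total vertical stress at mid-clay: σ_v = 19.8×1 + 17.3×2.25 = 58.725 kPa.
Pore pressure: u = 9.81×(3.25 − 0) = 31.883 kPa.
Initial effective stress: σ'_0 = σ_v − u = 58.725 − 31.883 = 26.842 kPa.
Final effective stress: σ'_f = 26.842 + 38.2 = 65.042 kPa.
σ'_f = 65.042 > σ'_p = 48.9 kPa, so the stress path crosses the preconsolidation pressure — recompression up to σ'_p, then virgin compression beyond:
S_c = H/(1+e₀)·[C_r·log₁₀(σ'_p/σ'_0) + C_c·log₁₀(σ'_f/σ'_p)]
    = 4.5/1.92 × [0.047×log₁₀(48.9/26.842) + 0.24×log₁₀(65.042/48.9)]
    = 2.3438 × [0.012243 + 0.029732] = 0.09838 m

S_c ≈ 0.0984 m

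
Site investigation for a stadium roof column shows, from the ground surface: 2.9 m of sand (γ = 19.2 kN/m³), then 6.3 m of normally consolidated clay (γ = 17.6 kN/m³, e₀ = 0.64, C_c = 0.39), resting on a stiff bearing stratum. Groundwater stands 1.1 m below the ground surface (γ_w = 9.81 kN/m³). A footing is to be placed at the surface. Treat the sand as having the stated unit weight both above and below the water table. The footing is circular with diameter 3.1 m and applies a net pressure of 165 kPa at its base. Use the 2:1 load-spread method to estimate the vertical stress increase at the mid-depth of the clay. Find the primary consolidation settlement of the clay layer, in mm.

S_c ≈ 172 mm

Mid-depth of clay below the ground surface: z = 2.9 + 6.3/2 = 6.05 m.
Total vertical stress at mid-clay: σ_v = 19.2×2.9 + 17.6×3.15 = 111.12 kPa.
Pore pressure: u = 9.81×(6.05 − 1.1) = 48.56 kPa.
Initial effective stress: σ'_0 = σ_v − u = 111.12 − 48.56 = 62.56 kPa.
Stress increase at mid-clay by the 2:1 spreading method:
Δσ ≈ qD²/(D+z)² = 165×3.1²/(3.1+6.05)² = 18.939 kPa
Final effective stress: σ'_f = σ'_0 + Δσ = 62.56 + 18.939 = 81.499 kPa.
Normally consolidated clay, so the full stress increment lies on the virgin compression line:
S_c = C_c·H/(1+e₀)·log₁₀(σ'_f/σ'_0) = 0.39×6.3/(1+0.64)×log₁₀(81.499/62.56)
    = 1.4982 × 0.11486 = 0.1721 m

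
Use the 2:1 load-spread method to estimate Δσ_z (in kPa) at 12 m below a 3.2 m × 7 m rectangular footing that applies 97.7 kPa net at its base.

By the 2:1 method the load spreads at 1 horizontal : 2 vertical, so at depth z the loaded area has grown by z in each plan dimension:
Δσ = qBL/((B+z)(L+z)) = 97.7×3.2×7/((3.2+12)(7+12)) = 7.5778 kPa

Δσ_z ≈ 7.58 kPa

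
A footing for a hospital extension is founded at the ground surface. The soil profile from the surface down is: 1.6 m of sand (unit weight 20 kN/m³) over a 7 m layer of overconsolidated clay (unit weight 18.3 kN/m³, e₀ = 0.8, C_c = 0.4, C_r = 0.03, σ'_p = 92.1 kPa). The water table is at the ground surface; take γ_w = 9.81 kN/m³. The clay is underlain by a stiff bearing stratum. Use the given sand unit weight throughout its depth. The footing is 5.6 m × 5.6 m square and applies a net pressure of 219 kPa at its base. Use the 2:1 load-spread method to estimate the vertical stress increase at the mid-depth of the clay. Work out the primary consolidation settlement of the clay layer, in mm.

Mid-depth of clay below the ground surface: z = 1.6 + 7/2 = 5.1 m.
Total vertical stress at mid-clay: σ_v = 20×1.6 + 18.3×3.5 = 96.05 kPa.
Pore pressure: u = 9.81×(5.1 − 0) = 50.031 kPa.
Initial effective stress: σ'_0 = σ_v − u = 96.05 − 50.031 = 46.019 kPa.
Stress increase at mid-clay by the 2:1 spreading method:
Δσ = qBL/((B+z)(L+z)) = 219×5.6×5.6/((5.6+5.1)(5.6+5.1)) = 59.986 kPa
Final effective stress: σ'_f = 46.019 + 59.986 = 106 kPa.
σ'_f = 106 > σ'_p = 92.1 kPa, so the stress path crosses the preconsolidation pressure — recompression up to σ'_p, then virgin compression beyond:
S_c = H/(1+e₀)·[C_r·log₁₀(σ'_p/σ'_0) + C_c·log₁₀(σ'_f/σ'_p)]
    = 7/1.8 × [0.03×log₁₀(92.1/46.019) + 0.4×log₁₀(106/92.1)]
    = 3.8889 × [0.0090397 + 0.024418] = 0.1301 m

S_c ≈ 130 mm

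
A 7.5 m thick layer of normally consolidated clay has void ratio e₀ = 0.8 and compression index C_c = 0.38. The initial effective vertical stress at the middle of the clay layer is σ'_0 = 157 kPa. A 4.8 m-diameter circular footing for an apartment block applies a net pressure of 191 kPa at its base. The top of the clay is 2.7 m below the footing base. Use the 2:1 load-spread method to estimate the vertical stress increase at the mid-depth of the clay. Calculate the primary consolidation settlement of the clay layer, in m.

Mid-depth of clay below the footing base: z = 2.7 + 7.5/2 = 6.45 m.
Stress increase at mid-clay by the 2:1 spreading method:
Δσ ≈ qD²/(D+z)² = 191×4.8²/(4.8+6.45)² = 34.77 kPa
Final effective stress: σ'_f = σ'_0 + Δσ = 157 + 34.77 = 191.77 kPa.
Normally consolidated clay, so the full stress increment lies on the virgin compression line:
S_c = C_c·H/(1+e₀)·log₁₀(σ'_f/σ'_0) = 0.38×7.5/(1+0.8)×log₁₀(191.77/157)
    = 1.5833 × 0.086881 = 0.1376 m

S_c ≈ 0.138 m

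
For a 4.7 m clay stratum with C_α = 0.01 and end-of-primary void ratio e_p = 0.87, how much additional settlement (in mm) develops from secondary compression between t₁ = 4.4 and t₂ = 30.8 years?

S_s ≈ 21.2 mm

Secondary compression: S_s = C_α·H/(1+e_p)·log₁₀(t₂/t₁)
S_s = 0.01×4.7/(1+0.87)×log₁₀(30.8/4.4)
    = 0.02513 × 0.8451 = 0.02124 m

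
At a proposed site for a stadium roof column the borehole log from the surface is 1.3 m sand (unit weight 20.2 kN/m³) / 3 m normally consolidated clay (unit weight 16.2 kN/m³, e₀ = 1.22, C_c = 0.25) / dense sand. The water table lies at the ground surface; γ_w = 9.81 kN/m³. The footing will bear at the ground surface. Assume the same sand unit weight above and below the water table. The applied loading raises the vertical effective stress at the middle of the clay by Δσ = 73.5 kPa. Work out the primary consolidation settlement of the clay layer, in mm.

S_c ≈ 210 mm

Mid-depth of clay below the ground surface: z = 1.3 + 3/2 = 2.8 m.
Total vertical stress at mid-clay: σ_v = 20.2×1.3 + 16.2×1.5 = 50.56 kPa.
Pore pressure: u = 9.81×(2.8 − 0) = 27.468 kPa.
Initial effective stress: σ'_0 = σ_v − u = 50.56 − 27.468 = 23.092 kPa.
Final effective stress: σ'_f = σ'_0 + Δσ = 23.092 + 73.5 = 96.592 kPa.
Normally consolidated clay, so the full stress increment lies on the virgin compression line:
S_c = C_c·H/(1+e₀)·log₁₀(σ'_f/σ'_0) = 0.25×3/(1+1.22)×log₁₀(96.592/23.092)
    = 0.33784 × 0.62148 = 0.21 m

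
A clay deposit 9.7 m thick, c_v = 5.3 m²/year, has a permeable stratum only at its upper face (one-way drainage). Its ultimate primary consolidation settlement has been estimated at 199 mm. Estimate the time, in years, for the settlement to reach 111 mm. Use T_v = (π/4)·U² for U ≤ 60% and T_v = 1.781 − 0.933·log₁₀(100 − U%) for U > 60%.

t ≈ 4.34 years

Drainage path length: H_d = H = 9.7 m (single drainage).
U = S(t)/S_ult = 111/199 = 0.5578.
U ≤ 60%: T_v = (π/4)·U² = (π/4)×0.55779² = 0.24436.
t = T_v·H_d²/c_v = 0.24436×9.7²/5.3 = 4.338 years.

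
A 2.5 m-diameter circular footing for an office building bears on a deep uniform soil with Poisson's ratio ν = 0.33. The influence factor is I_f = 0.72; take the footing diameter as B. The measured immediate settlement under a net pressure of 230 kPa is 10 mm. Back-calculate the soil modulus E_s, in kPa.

E_s ≈ 36900 kPa

S_e = q·B·(1−ν²)/E_s · I_f  ⇒  E_s = q·B·(1−ν²)·I_f / S_e.
E_s = 230 × 2.5 × 0.8911 × 0.72 / 0.01 = 36890 kPa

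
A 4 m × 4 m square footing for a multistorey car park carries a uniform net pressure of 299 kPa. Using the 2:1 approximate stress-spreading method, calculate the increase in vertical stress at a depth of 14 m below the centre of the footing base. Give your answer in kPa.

By the 2:1 method the load spreads at 1 horizontal : 2 vertical, so at depth z the loaded area has grown by z in each plan dimension:
Δσ = qBL/((B+z)(L+z)) = 299×4×4/((4+14)(4+14)) = 14.765 kPa

Δσ_z ≈ 14.8 kPa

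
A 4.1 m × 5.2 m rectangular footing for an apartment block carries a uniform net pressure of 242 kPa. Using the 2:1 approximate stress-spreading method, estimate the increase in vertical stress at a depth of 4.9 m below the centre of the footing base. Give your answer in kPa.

By the 2:1 method the load spreads at 1 horizontal : 2 vertical, so at depth z the loaded area has grown by z in each plan dimension:
Δσ = qBL/((B+z)(L+z)) = 242×4.1×5.2/((4.1+4.9)(5.2+4.9)) = 56.76 kPa

Δσ_z ≈ 56.8 kPa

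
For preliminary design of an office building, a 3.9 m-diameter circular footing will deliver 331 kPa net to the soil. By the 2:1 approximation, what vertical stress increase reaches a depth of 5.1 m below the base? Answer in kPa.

By the 2:1 method the load spreads at 1 horizontal : 2 vertical, so at depth z the loaded area has grown by z in each plan dimension:
Δσ ≈ qD²/(D+z)² = 331×3.9²/(3.9+5.1)² = 62.154 kPa

Δσ_z ≈ 62.2 kPa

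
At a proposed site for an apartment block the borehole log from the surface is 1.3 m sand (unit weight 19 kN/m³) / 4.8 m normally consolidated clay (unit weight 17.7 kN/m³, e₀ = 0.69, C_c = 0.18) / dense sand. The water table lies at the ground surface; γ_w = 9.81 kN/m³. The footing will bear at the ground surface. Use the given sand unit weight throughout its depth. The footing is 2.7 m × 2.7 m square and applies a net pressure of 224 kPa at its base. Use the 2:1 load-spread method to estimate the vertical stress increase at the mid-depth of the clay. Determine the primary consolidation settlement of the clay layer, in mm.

Mid-depth of clay below the ground surface: z = 1.3 + 4.8/2 = 3.7 m.
Total vertical stress at mid-clay: σ_v = 19×1.3 + 17.7×2.4 = 67.18 kPa.
Pore pressure: u = 9.81×(3.7 − 0) = 36.297 kPa.
Initial effective stress: σ'_0 = σ_v − u = 67.18 − 36.297 = 30.883 kPa.
Stress increase at mid-clay by the 2:1 spreading method:
Δσ = qBL/((B+z)(L+z)) = 224×2.7×2.7/((2.7+3.7)(2.7+3.7)) = 39.867 kPa
Final effective stress: σ'_f = σ'_0 + Δσ = 30.883 + 39.867 = 70.75 kPa.
Normally consolidated clay, so the full stress increment lies on the virgin compression line:
S_c = C_c·H/(1+e₀)·log₁₀(σ'_f/σ'_0) = 0.18×4.8/(1+0.69)×log₁₀(70.75/30.883)
    = 0.51124 × 0.36001 = 0.1841 m

S_c ≈ 184 mm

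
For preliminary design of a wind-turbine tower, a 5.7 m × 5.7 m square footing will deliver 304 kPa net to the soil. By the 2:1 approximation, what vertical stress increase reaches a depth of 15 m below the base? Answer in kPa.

By the 2:1 method the load spreads at 1 horizontal : 2 vertical, so at depth z the loaded area has grown by z in each plan dimension:
Δσ = qBL/((B+z)(L+z)) = 304×5.7×5.7/((5.7+15)(5.7+15)) = 23.051 kPa

Δσ_z ≈ 23.1 kPa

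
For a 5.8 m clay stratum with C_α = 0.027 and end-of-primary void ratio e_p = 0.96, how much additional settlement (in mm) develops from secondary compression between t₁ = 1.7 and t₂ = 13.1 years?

Secondary compression: S_s = C_α·H/(1+e_p)·log₁₀(t₂/t₁)
S_s = 0.027×5.8/(1+0.96)×log₁₀(13.1/1.7)
    = 0.0799 × 0.8868 = 0.07086 m

S_s ≈ 70.9 mm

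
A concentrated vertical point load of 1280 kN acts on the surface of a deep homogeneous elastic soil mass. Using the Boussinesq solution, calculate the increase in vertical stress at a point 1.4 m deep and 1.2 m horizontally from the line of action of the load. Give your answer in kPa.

Boussinesq vertical stress below a point load on an elastic half-space:
Δσ_z = 3P/(2πz²) · [1 + (r/z)²]^(−5/2)
r/z = 1.2/1.4 = 0.85714; [1+(r/z)²]^(−5/2) = 0.25231.
Δσ_z = 3×1280/(2π×1.4²) × 0.25231 = 311.81 × 0.25231 = 78.67 kPa

Δσ_z ≈ 78.7 kPa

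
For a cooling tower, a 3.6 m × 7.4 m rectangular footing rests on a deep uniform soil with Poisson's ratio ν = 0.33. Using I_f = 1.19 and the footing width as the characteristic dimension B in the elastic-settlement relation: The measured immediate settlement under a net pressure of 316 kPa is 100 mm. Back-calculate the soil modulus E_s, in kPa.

E_s ≈ 12100 kPa

S_e = q·B·(1−ν²)/E_s · I_f  ⇒  E_s = q·B·(1−ν²)·I_f / S_e.
E_s = 316 × 3.6 × 0.8911 × 1.19 / 0.1 = 12060 kPa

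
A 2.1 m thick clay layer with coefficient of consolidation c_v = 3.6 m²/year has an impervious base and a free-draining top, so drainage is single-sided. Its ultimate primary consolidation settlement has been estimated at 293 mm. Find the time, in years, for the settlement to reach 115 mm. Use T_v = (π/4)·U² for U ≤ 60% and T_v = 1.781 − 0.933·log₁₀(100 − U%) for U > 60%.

t ≈ 0.148 years

Drainage path length: H_d = H = 2.1 m (single drainage).
U = S(t)/S_ult = 115/293 = 0.3925.
U ≤ 60%: T_v = (π/4)·U² = (π/4)×0.39249² = 0.12099.
t = T_v·H_d²/c_v = 0.12099×2.1²/3.6 = 0.1482 years.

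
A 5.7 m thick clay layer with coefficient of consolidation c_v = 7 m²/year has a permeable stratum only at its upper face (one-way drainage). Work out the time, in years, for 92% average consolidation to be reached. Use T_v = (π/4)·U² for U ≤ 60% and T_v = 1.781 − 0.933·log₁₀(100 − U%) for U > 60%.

Drainage path length: H_d = H = 5.7 m (single drainage).
U > 60%: T_v = 1.781 − 0.933·log₁₀(100 − 92) = 0.93842.
t = T_v·H_d²/c_v = 0.93842×5.7²/7 = 4.356 years.

t ≈ 4.36 years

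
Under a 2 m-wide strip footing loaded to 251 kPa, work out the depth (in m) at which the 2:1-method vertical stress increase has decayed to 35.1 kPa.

z ≈ 12.3 m

2:1 spreading — at depth z the loaded area has grown by z in each plan dimension:
qB/(B+z) = Δσ_z ⇒ z = qB/Δσ_z − B = 251×2/35.1 − 2 = 12.3 m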